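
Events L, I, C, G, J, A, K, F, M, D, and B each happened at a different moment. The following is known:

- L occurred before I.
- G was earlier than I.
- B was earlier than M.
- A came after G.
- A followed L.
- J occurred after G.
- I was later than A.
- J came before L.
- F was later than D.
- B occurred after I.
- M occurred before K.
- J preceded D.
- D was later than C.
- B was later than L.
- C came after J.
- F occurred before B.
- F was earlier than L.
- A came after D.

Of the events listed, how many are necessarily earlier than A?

Directly stated before A: D, G, and L.
C reaches A via C → D → A.
F reaches A via F → L → A.
J reaches A via J → D → A.
No chain forces I (or any of the others) ahead of A.
That's C, D, F, G, J, and L — 6 in all.

6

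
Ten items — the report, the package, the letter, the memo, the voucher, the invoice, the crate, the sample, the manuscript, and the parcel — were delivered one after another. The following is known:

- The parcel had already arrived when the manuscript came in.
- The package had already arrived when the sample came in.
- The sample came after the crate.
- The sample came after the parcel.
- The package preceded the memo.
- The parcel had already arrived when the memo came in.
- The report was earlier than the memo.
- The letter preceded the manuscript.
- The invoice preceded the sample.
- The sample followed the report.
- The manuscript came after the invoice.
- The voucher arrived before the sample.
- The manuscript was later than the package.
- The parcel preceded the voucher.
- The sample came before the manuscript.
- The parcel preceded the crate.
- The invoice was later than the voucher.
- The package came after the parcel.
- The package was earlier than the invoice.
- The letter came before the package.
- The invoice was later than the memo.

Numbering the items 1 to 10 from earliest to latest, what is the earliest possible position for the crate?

The parcel must come before the crate — 1 forced predecessor.
Nothing else is forced ahead of the crate, so its earliest slot is position 1 + 1 = 2.

2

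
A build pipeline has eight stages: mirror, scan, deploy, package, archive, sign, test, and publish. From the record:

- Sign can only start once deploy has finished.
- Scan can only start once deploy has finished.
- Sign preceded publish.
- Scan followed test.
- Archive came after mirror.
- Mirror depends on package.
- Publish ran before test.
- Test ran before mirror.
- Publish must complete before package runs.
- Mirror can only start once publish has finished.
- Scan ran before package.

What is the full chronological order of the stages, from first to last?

deploy, sign, publish, test, scan, package, mirror, archive

The constraints fix every adjacent pair, so only one ordering works:
deploy → sign → publish → test → scan → package → mirror → archive.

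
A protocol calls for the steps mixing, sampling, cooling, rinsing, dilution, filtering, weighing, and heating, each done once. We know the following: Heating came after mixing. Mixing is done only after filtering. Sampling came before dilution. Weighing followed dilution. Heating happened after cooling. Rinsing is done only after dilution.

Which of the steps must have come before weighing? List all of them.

Directly stated before weighing: dilution.
Sampling reaches weighing via sampling → dilution → weighing.
No chain forces cooling (or any of the others) ahead of weighing.

dilution, sampling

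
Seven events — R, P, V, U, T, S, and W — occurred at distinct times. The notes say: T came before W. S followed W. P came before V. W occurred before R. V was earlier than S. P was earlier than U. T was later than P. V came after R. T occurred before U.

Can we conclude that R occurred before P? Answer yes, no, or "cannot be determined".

Tracing the constraints gives P → T → W → R, so P must come before R.
That means R cannot be before P.

no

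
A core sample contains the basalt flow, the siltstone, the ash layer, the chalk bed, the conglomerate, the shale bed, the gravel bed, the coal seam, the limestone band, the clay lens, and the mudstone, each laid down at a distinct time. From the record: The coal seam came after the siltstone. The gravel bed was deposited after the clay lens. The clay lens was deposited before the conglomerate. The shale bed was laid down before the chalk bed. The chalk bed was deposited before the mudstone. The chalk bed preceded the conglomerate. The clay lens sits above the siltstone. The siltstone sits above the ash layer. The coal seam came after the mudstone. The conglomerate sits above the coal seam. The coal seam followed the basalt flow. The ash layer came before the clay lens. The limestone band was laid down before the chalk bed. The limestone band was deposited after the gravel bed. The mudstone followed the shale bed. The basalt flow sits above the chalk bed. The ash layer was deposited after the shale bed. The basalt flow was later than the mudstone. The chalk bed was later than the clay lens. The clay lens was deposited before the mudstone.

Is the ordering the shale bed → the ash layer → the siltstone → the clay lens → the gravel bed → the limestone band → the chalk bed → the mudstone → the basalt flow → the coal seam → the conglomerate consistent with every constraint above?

yes

Check each stated constraint against the proposed order — e.g. the shale bed is ahead of the mudstone; the clay lens is ahead of the conglomerate. Every pair is in the required order; nothing is violated.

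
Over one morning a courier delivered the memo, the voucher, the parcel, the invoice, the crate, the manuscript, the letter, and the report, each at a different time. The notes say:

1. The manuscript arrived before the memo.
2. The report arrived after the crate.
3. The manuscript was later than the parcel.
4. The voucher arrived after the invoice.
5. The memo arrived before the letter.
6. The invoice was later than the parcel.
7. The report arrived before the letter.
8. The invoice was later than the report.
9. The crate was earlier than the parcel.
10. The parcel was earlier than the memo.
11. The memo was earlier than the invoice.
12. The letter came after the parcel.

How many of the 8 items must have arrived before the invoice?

Directly stated before the invoice: the memo, the parcel, and the report.
The crate reaches the invoice via the crate → the report → the invoice.
The manuscript reaches the invoice via the manuscript → the memo → the invoice.
No chain forces the letter (or any of the others) ahead of the invoice.
That's the crate, the manuscript, the memo, the parcel, and the report — 5 in all.

5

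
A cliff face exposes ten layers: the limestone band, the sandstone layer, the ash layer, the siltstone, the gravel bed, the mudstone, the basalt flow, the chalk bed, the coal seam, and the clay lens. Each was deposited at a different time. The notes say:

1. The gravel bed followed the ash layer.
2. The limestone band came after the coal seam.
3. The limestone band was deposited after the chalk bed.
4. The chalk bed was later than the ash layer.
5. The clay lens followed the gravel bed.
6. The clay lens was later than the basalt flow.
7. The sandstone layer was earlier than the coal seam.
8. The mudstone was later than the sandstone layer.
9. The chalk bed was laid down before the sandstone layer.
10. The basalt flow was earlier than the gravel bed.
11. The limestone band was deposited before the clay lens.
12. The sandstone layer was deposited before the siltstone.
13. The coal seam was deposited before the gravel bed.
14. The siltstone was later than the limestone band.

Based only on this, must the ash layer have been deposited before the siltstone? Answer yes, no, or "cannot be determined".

Chain the constraints: the ash layer → the chalk bed → the limestone band → the siltstone. Each link is directly stated, so the ash layer comes before the siltstone.

yes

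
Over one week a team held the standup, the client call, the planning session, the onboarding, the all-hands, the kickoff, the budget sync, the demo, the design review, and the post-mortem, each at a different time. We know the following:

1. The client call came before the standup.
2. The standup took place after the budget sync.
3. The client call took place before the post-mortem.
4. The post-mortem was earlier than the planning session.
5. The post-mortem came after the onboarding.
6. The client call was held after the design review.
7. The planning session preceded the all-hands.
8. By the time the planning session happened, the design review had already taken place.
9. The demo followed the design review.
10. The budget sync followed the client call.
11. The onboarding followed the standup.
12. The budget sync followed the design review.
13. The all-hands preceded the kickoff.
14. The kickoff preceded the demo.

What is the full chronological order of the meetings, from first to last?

the design review, the client call, the budget sync, the standup, the onboarding, the post-mortem, the planning session, the all-hands, the kickoff, the demo

The constraints fix every adjacent pair, so only one ordering works:
the design review → the client call → the budget sync → the standup → the onboarding → the post-mortem → the planning session → the all-hands → the kickoff → the demo.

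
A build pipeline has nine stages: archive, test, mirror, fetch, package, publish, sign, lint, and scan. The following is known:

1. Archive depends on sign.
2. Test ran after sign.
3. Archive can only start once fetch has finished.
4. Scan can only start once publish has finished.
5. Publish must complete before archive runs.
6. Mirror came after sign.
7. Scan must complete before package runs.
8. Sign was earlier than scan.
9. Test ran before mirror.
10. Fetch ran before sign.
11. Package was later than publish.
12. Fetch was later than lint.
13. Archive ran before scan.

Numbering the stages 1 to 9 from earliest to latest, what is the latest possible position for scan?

Scan must come before package — 1 stage forced after it.
Everything else can be placed before scan in some valid order, so scan can sit as late as position 9 − 1 = 8.

8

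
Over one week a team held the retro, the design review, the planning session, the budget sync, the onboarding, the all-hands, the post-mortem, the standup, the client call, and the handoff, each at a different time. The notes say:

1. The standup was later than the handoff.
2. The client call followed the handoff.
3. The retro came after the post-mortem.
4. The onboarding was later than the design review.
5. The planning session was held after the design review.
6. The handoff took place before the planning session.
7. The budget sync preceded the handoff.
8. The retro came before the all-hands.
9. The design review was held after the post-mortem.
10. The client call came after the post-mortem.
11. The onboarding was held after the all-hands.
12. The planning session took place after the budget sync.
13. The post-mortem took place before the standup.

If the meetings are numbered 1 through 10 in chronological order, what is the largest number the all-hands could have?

9

The all-hands must come before the onboarding — 1 meeting forced after it.
Everything else can be placed before the all-hands in some valid order, so the all-hands can sit as late as position 10 − 1 = 9.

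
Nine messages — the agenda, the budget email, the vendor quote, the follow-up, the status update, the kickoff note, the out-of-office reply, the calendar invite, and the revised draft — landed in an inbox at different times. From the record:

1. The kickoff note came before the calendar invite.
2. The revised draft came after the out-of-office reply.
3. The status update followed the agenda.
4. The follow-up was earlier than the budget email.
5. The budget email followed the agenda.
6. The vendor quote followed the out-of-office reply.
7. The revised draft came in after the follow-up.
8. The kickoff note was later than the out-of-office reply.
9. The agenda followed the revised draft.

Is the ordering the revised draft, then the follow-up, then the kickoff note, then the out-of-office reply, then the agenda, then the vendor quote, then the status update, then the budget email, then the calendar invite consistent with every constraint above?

The constraints require the out-of-office reply before the revised draft, but in the proposed sequence the revised draft appears ahead of the out-of-office reply. That one violation is enough.

no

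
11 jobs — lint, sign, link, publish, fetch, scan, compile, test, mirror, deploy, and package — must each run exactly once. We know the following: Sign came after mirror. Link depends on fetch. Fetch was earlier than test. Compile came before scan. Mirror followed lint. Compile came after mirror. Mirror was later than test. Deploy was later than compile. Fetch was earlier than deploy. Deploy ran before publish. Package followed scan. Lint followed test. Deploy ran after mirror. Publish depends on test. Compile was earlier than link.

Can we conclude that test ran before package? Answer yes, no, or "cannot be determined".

yes

Chain the constraints: test → mirror → compile → scan → package. Each link is directly stated, so test comes before package.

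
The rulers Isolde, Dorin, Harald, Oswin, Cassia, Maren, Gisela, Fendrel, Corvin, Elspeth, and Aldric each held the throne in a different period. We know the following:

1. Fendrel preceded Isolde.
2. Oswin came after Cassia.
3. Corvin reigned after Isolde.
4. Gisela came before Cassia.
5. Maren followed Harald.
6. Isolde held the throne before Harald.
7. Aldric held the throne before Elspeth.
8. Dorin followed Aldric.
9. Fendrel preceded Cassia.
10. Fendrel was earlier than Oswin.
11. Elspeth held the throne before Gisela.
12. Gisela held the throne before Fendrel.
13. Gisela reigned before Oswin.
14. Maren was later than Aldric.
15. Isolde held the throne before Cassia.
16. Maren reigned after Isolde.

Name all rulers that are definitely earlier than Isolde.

Aldric, Elspeth, Fendrel, Gisela

Directly stated before Isolde: Fendrel.
Aldric reaches Isolde via Aldric → Elspeth → Gisela → Fendrel → Isolde.
Elspeth reaches Isolde via Elspeth → Gisela → Fendrel → Isolde.
Gisela reaches Isolde via Gisela → Fendrel → Isolde.
No chain forces Cassia (or any of the others) ahead of Isolde.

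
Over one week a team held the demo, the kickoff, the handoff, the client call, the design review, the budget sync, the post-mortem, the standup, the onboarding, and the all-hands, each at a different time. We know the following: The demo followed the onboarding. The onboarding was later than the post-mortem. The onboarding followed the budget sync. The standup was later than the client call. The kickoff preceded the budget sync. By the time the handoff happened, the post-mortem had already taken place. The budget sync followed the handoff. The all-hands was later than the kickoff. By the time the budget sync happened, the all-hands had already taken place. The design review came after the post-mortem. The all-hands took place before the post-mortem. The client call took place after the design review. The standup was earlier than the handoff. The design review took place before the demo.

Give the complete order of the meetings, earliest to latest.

The constraints fix every adjacent pair, so only one ordering works:
the kickoff → the all-hands → the post-mortem → the design review → the client call → the standup → the handoff → the budget sync → the onboarding → the demo.

the kickoff, the all-hands, the post-mortem, the design review, the client call, the standup, the handoff, the budget sync, the onboarding, the demo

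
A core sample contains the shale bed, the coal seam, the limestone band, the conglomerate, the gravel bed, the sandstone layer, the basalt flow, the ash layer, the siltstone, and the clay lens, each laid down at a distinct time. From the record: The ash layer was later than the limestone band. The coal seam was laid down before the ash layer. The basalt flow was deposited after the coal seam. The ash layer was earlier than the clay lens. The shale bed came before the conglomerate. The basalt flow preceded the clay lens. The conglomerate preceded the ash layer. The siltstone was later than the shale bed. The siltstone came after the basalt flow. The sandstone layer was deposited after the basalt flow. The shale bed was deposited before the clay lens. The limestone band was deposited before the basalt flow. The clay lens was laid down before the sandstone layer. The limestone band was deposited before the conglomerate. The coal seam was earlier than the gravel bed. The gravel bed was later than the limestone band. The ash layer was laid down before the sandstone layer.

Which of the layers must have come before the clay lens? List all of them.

the ash layer, the basalt flow, the coal seam, the conglomerate, the limestone band, the shale bed

Directly stated before the clay lens: the ash layer, the basalt flow, and the shale bed.
The coal seam reaches the clay lens via the coal seam → the ash layer → the clay lens.
The conglomerate reaches the clay lens via the conglomerate → the ash layer → the clay lens.
The limestone band reaches the clay lens via the limestone band → the ash layer → the clay lens.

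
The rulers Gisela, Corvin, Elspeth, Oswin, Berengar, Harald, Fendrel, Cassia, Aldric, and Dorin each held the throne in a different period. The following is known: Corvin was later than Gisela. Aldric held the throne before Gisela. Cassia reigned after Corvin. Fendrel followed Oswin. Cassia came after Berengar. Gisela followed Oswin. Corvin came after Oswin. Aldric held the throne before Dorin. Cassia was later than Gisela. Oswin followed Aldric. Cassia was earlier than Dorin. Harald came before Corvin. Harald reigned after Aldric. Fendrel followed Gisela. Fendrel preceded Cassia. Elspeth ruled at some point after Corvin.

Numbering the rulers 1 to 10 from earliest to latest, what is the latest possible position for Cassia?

Cassia must come before Dorin — 1 ruler forced after them.
Everything else can be placed before Cassia in some valid order, so Cassia can sit as late as position 10 − 1 = 9.

9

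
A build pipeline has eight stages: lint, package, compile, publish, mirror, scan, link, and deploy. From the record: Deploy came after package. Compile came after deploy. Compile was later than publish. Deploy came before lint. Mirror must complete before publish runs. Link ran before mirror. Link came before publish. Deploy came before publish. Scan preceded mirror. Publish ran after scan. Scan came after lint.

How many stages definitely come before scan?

3

Directly stated before scan: lint.
Deploy reaches scan via deploy → lint → scan.
Package reaches scan via package → deploy → lint → scan.
That's deploy, lint, and package — 3 in all.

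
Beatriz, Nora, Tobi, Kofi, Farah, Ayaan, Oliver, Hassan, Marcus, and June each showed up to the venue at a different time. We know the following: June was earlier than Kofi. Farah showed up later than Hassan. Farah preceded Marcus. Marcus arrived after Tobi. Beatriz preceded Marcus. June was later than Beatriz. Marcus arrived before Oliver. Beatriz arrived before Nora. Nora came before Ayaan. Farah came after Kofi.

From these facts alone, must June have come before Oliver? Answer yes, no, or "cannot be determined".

yes

Chain the constraints: June → Kofi → Farah → Marcus → Oliver. Each link is directly stated, so June comes before Oliver.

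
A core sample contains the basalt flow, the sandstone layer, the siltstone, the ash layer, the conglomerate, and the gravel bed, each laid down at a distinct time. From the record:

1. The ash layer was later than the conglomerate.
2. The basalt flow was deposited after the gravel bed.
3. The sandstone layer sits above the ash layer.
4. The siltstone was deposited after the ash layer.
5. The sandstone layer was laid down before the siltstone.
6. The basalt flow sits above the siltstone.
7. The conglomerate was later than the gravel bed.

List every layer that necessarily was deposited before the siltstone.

Directly stated before the siltstone: the ash layer and the sandstone layer.
The conglomerate reaches the siltstone via the conglomerate → the ash layer → the siltstone.
The gravel bed reaches the siltstone via the gravel bed → the conglomerate → the ash layer → the siltstone.
No chain forces the basalt flow ahead of the siltstone.

the ash layer, the conglomerate, the gravel bed, the sandstone layer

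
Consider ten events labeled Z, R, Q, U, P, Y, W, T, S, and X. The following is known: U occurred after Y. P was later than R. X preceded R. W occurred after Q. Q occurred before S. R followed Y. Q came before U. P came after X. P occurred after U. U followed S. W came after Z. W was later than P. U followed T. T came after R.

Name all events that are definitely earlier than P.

Q, R, S, T, U, X, Y

Directly stated before P: R, U, and X.
Q reaches P via Q → U → P.
S reaches P via S → U → P.
T reaches P via T → U → P.
Likewise Y reaches P by chaining the stated constraints.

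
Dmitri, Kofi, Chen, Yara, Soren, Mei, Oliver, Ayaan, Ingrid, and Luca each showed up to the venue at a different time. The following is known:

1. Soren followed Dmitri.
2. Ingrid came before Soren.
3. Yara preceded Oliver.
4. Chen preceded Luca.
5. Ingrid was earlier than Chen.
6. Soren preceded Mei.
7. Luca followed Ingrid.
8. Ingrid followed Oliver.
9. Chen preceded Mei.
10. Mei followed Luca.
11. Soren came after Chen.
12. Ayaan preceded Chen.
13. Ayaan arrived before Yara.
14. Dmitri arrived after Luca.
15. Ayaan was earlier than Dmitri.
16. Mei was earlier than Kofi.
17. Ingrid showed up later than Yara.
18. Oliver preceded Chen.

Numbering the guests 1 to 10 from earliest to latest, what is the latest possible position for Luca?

6

Luca must come before Dmitri, Kofi, Mei, and Soren — 4 guests forced after them.
Everything else can be placed before Luca in some valid order, so Luca can sit as late as position 10 − 4 = 6.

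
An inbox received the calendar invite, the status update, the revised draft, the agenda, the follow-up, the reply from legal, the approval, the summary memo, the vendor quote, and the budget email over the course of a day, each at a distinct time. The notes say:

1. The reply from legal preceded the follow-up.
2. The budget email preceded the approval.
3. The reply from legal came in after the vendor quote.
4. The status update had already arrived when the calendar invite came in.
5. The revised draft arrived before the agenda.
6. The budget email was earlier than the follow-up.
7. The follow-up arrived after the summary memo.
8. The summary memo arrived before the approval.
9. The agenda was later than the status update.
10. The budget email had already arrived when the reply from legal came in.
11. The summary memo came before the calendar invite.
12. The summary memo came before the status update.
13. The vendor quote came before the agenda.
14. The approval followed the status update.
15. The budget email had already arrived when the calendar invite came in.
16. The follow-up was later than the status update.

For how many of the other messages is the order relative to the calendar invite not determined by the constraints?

Forced before the calendar invite: the budget email, the status update, and the summary memo.
That leaves the agenda, the approval, the follow-up, the reply from legal, the revised draft, and the vendor quote with no forced order relative to the calendar invite — 6.

6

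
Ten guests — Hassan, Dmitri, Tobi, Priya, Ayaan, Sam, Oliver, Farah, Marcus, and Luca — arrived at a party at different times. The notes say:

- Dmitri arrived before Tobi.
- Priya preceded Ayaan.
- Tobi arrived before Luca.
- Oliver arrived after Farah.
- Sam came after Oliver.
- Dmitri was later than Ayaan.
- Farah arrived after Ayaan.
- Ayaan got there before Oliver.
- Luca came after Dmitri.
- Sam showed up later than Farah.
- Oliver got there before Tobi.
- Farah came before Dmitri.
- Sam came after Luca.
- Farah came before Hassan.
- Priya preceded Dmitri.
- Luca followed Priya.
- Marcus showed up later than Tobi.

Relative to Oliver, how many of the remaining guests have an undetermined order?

Forced before Oliver: Ayaan, Farah, and Priya; forced after Oliver: Luca, Marcus, Sam, and Tobi.
That leaves Dmitri and Hassan with no forced order relative to Oliver — 2.

2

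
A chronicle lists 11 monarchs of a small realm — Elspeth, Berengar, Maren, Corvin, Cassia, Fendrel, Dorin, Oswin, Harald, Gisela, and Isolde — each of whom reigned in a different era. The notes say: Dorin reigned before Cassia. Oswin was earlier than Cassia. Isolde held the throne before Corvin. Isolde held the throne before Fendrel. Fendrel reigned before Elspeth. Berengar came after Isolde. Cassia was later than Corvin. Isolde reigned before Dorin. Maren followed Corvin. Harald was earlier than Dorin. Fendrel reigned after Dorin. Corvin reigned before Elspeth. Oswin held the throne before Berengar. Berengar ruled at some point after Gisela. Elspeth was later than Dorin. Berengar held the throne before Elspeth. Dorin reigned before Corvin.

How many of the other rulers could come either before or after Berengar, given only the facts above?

Forced before Berengar: Gisela, Isolde, and Oswin; forced after Berengar: Elspeth.
That leaves Cassia, Corvin, Dorin, Fendrel, Harald, and Maren with no forced order relative to Berengar — 6.

6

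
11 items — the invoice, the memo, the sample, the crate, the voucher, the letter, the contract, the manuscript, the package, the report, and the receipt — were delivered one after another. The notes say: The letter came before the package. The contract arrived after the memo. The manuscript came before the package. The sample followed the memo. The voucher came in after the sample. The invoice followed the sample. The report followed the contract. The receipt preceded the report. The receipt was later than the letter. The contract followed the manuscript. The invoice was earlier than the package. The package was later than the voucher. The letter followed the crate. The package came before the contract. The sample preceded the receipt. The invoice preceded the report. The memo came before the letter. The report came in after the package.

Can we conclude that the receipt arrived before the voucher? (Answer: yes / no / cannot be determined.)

No chain of stated constraints runs from the receipt to the voucher, and none runs from the voucher to the receipt either.
So the relative order of the receipt and the voucher is not fixed by the given facts.

cannot be determined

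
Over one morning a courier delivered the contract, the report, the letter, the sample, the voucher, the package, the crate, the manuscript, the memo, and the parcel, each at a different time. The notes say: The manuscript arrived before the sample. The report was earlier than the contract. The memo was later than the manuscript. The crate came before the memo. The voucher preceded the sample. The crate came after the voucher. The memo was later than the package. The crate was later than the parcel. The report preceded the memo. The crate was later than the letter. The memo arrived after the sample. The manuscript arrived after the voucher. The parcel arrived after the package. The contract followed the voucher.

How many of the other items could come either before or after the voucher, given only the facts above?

Forced after the voucher: the contract, the crate, the manuscript, the memo, and the sample.
That leaves the letter, the package, the parcel, and the report with no forced order relative to the voucher — 4.

4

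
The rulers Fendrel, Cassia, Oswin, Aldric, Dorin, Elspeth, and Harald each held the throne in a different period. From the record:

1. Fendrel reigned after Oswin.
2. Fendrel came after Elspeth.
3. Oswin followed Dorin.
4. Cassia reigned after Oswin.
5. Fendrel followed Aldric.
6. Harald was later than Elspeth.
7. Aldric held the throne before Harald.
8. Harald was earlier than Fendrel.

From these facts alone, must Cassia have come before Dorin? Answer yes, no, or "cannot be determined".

Tracing the constraints gives Dorin → Oswin → Cassia, so Dorin must come before Cassia.
That means Cassia cannot be before Dorin.

no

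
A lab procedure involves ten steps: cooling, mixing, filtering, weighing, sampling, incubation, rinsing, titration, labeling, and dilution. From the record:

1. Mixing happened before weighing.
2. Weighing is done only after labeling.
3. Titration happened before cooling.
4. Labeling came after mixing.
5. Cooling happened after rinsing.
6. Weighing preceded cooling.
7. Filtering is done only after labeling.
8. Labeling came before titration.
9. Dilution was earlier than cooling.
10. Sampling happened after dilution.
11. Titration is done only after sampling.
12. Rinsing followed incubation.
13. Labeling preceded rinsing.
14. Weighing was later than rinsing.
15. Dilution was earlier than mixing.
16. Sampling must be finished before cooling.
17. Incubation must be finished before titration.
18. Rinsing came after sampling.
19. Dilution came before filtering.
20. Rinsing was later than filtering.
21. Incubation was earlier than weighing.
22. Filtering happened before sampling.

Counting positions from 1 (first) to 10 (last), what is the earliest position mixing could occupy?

2

Dilution must come before mixing — 1 forced predecessor.
Nothing else is forced ahead of mixing, so its earliest slot is position 1 + 1 = 2.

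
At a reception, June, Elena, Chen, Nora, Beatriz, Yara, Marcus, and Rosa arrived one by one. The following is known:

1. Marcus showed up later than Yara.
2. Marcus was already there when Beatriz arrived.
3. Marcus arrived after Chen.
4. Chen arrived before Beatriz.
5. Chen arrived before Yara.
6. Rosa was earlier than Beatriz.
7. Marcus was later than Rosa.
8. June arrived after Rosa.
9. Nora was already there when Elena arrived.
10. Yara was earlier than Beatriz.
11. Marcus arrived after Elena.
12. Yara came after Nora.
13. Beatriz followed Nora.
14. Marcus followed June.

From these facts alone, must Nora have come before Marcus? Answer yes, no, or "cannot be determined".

yes

Chain the constraints: Nora → Yara → Marcus. Each link is directly stated, so Nora comes before Marcus.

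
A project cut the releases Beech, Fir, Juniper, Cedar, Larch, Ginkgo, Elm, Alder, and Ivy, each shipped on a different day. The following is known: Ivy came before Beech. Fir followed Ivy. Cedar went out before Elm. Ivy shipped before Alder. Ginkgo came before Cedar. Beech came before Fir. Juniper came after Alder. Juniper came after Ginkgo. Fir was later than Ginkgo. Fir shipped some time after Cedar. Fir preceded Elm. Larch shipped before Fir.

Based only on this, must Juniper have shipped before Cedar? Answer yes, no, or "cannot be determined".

cannot be determined

No chain of stated constraints runs from Juniper to Cedar, and none runs from Cedar to Juniper either.
So the relative order of Juniper and Cedar is not fixed by the given facts.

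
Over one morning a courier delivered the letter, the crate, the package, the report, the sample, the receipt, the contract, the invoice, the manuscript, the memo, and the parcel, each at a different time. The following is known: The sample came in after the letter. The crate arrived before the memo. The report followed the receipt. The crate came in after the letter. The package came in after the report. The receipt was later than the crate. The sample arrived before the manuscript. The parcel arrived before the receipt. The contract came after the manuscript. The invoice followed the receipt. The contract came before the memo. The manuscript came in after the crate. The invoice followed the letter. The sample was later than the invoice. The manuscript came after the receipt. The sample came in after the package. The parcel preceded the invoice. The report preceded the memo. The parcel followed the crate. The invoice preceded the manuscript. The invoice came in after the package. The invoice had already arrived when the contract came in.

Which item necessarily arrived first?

The letter has a chain of constraints placing it before every other item, so the letter must be first.

the letter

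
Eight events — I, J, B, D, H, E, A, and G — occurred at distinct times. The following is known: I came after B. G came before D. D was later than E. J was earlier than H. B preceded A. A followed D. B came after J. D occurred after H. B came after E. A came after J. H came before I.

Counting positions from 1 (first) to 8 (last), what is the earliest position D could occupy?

5

E, G, H, and J must all come before D — 4 forced predecessors.
Nothing else is forced ahead of D, so its earliest slot is position 4 + 1 = 5.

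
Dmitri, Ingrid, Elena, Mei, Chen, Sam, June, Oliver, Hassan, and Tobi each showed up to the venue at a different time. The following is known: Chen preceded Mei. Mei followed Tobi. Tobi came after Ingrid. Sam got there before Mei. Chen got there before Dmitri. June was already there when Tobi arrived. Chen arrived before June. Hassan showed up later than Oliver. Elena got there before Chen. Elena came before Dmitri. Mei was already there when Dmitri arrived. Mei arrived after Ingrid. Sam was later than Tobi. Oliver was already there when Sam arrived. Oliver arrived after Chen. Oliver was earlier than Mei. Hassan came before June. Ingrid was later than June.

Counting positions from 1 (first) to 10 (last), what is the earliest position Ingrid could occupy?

Chen, Elena, Hassan, June, and Oliver must all come before Ingrid — 5 forced predecessors.
Nothing else is forced ahead of Ingrid, so their earliest slot is position 5 + 1 = 6.

6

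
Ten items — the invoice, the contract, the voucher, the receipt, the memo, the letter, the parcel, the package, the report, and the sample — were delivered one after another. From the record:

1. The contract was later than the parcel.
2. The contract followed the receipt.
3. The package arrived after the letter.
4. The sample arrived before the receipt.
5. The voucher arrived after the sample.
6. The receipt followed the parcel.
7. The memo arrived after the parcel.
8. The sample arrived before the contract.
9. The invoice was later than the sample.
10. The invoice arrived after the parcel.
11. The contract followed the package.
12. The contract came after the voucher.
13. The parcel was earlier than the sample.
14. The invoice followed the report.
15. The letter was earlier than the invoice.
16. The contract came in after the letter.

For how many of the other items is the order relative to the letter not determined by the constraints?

6

Forced after the letter: the contract, the invoice, and the package.
That leaves the memo, the parcel, the receipt, the report, the sample, and the voucher with no forced order relative to the letter — 6.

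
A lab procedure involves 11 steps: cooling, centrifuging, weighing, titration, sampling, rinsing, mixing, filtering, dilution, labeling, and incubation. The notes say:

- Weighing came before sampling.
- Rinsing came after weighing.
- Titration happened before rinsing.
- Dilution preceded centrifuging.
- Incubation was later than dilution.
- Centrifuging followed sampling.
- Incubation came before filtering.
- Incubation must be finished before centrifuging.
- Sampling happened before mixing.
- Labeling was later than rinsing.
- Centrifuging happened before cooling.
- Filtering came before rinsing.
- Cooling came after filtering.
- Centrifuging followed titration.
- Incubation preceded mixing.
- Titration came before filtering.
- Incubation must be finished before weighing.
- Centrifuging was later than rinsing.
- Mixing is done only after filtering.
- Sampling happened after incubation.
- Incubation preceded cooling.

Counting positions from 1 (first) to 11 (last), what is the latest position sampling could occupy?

8

Sampling must come before centrifuging, cooling, and mixing — 3 steps forced after it.
Everything else can be placed before sampling in some valid order, so sampling can sit as late as position 11 − 3 = 8.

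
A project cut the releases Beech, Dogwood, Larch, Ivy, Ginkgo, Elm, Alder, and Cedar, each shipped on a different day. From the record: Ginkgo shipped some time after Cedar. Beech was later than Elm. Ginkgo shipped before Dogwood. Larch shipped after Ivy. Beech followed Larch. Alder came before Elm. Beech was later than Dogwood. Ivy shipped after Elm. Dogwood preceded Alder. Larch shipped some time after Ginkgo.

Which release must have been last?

Every other release has a chain of constraints placing it before Beech, so Beech is last.

Beech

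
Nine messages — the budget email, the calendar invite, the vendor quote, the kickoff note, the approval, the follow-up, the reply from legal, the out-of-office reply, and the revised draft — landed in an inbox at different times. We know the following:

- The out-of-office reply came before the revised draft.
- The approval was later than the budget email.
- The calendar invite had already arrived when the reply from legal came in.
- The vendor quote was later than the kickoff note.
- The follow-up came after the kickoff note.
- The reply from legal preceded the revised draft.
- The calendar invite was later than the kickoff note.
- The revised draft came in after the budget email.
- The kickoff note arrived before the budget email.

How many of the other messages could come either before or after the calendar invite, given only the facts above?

5

Forced before the calendar invite: the kickoff note; forced after the calendar invite: the reply from legal and the revised draft.
That leaves the approval, the budget email, the follow-up, the out-of-office reply, and the vendor quote with no forced order relative to the calendar invite — 5.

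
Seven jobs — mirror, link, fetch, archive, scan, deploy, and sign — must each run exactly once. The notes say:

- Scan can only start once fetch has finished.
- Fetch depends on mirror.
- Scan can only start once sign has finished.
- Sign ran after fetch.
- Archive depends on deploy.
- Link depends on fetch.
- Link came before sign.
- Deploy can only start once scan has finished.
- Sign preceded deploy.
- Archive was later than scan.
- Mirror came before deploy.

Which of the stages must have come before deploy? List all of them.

fetch, link, mirror, scan, sign

Directly stated before deploy: mirror, scan, and sign.
Fetch reaches deploy via fetch → scan → deploy.
Link reaches deploy via link → sign → deploy.
No chain forces archive ahead of deploy.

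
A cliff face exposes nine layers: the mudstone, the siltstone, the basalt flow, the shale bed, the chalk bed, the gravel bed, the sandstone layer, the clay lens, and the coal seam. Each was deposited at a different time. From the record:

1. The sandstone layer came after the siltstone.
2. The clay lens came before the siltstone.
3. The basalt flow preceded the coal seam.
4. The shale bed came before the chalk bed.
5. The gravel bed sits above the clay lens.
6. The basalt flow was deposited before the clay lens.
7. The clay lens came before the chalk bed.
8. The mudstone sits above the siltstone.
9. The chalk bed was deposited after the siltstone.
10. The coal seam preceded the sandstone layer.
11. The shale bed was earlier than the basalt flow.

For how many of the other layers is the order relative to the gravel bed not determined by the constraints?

Forced before the gravel bed: the basalt flow, the clay lens, and the shale bed.
That leaves the chalk bed, the coal seam, the mudstone, the sandstone layer, and the siltstone with no forced order relative to the gravel bed — 5.

5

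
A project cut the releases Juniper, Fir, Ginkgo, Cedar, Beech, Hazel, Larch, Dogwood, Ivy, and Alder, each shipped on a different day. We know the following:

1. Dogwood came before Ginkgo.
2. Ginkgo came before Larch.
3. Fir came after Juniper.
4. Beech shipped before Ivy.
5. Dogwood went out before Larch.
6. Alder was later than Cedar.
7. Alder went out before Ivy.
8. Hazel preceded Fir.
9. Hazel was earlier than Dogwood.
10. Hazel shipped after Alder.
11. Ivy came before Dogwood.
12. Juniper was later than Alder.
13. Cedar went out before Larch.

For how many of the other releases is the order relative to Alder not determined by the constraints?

Forced before Alder: Cedar; forced after Alder: Dogwood, Fir, Ginkgo, Hazel, Ivy, Juniper, and Larch.
That leaves Beech with no forced order relative to Alder — 1.

1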